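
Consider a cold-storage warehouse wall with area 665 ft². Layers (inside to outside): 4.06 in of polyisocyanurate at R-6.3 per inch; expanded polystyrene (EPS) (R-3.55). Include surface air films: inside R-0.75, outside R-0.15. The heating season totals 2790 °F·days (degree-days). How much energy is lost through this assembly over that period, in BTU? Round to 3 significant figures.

4.06 × 6.3 = 25.58
R_total = 0.75 + 25.58 + 3.55 + 0.15 = 30.03 ft²·°F·h/BTU
E = A × HDD × 24 / R = 665 × 2790 × 24 / 30.03 = 1483000 BTU

1480000 BTU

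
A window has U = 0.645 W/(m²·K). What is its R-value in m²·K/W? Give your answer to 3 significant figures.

1.55 m²·K/W

R = 1/U = 1/0.645 = 1.55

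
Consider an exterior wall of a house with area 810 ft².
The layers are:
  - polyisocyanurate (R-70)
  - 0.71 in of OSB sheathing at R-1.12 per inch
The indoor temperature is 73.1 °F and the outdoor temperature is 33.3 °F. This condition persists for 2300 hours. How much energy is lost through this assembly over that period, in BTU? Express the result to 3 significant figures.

0.71 × 1.12 = 0.7952
R_total = 70 + 0.7952 = 70.8 ft²·°F·h/BTU
Q = 810 × (73.1 − 33.3) / 70.8 = 455.4 BTU/h
E = 455.4 × 2300 = 1047000 BTU

1050000 BTU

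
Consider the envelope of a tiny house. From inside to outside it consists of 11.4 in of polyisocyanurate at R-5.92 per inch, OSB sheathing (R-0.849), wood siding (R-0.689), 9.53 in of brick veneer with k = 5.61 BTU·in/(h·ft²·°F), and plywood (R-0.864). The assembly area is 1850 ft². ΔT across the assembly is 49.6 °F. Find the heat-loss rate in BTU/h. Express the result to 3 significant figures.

11.4 × 5.92 = 67.49
9.53/5.61 = 1.699
R_total = 67.49 + 0.849 + 0.689 + 1.699 + 0.864 = 71.59 ft²·°F·h/BTU
Q = A·ΔT/R = 1850 × 49.6 / 71.59 = 1282 BTU/h

1280 BTU/h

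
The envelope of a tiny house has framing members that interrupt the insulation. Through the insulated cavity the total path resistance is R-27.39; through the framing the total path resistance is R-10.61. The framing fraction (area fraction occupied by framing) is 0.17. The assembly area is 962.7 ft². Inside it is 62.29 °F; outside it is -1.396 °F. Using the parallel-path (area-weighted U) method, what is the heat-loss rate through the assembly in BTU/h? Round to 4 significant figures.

U_eff = 0.83/27.39 + 0.17/10.61 = 0.030303 + 0.016023 = 0.046326
R_eff = 1/U_eff = 21.586 ft²·°F·h/BTU
Q = 962.7 × (62.29 − (-1.396)) / 21.586 = 2840.2 BTU/h

2840 BTU/h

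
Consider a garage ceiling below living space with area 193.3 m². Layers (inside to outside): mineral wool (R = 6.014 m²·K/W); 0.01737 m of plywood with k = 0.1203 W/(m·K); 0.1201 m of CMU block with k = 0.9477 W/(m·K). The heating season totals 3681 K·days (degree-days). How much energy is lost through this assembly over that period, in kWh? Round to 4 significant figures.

0.01737/0.1203 = 0.14439
0.1201/0.9477 = 0.12673
R_total = 6.014 + 0.14439 + 0.12673 = 6.2851 m²·K/W
E = A × HDD × 24 / R / 1000 = 193.3 × 3681 × 24 / 6.2851 / 1000 = 2717 kWh

2717 kWh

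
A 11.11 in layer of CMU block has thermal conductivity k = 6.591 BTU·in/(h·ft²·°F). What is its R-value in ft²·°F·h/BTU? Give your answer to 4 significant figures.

R = L/k = 11.11/6.591 = 1.6856 ft²·°F·h/BTU

1.686 ft²·°F·h/BTU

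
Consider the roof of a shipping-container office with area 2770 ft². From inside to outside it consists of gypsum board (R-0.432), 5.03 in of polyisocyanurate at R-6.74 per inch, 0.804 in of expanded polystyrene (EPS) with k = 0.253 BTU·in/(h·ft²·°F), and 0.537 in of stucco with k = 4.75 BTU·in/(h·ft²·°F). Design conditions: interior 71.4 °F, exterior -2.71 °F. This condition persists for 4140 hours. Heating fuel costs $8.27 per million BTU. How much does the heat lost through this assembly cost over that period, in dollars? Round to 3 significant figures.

5.03 × 6.74 = 33.9
0.804/0.253 = 3.178
0.537/4.75 = 0.1131
R_total = 0.432 + 33.9 + 3.178 + 0.1131 = 37.63 ft²·°F·h/BTU
Q = 2770 × (71.4 − (-2.71)) / 37.63 = 5456 BTU/h
E = 5456 × 4140 = 22590000 BTU
Cost = 22590000/10⁶ × 8.27 = $186.8

187 dollars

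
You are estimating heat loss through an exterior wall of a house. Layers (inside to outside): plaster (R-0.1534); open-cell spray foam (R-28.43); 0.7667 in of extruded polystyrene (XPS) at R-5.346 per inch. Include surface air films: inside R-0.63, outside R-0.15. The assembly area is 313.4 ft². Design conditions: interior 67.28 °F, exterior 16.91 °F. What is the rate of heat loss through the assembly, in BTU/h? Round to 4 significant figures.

471.8 BTU/h

0.7667 × 5.346 = 4.0988
R_total = 0.63 + 0.1534 + 28.43 + 4.0988 + 0.15 = 33.462 ft²·°F·h/BTU
Q = A·ΔT/R = 313.4 × (67.28 − 16.91) / 33.462 = 471.76 BTU/h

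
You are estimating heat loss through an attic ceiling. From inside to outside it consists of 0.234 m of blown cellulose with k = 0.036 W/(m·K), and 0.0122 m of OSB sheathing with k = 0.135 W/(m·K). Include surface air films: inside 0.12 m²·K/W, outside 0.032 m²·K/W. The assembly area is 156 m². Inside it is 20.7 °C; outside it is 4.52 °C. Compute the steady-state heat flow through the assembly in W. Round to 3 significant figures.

0.234/0.036 = 6.5
0.0122/0.135 = 0.09037
R_total = 0.12 + 6.5 + 0.09037 + 0.032 = 6.742 m²·K/W
Q = A·ΔT/R = 156 × (20.7 − 4.52) / 6.742 = 374.4 W

374 W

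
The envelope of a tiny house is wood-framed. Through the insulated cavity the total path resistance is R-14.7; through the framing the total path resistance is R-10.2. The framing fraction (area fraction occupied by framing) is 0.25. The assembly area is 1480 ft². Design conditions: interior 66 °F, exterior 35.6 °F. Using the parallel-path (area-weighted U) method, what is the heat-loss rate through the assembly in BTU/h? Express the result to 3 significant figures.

3400 BTU/h

U_eff = 0.75/14.7 + 0.25/10.2 = 0.05102 + 0.02451 = 0.07553
R_eff = 1/U_eff = 13.24 ft²·°F·h/BTU
Q = 1480 × (66 − 35.6) / 13.24 = 3398 BTU/h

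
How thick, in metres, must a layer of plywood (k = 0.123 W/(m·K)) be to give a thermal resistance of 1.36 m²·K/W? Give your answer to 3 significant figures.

L = R·k = 1.36 × 0.123 = 0.1673 m

0.167 m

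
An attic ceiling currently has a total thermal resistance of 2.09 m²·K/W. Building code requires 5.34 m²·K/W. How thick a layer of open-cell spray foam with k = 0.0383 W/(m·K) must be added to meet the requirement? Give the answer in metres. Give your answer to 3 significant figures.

ΔR = 5.34 − 2.09 = 3.25 m²·K/W
L = ΔR × k = 3.25 × 0.0383 = 0.1245 m

0.124 m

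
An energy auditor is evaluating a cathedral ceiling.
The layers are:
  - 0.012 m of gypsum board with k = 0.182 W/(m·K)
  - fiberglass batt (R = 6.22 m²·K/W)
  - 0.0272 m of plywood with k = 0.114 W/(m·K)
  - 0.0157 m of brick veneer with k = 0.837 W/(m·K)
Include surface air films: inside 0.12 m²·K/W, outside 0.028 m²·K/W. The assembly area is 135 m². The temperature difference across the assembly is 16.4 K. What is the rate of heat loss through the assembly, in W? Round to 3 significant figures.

0.012/0.182 = 0.06593
0.0272/0.114 = 0.2386
0.0157/0.837 = 0.01876
R_total = 0.12 + 0.06593 + 6.22 + 0.2386 + 0.01876 + 0.028 = 6.691 m²·K/W
Q = A·ΔT/R = 135 × 16.4 / 6.691 = 330.9 W

331 W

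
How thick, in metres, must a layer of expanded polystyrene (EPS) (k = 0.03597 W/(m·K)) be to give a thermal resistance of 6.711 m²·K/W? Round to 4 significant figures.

L = R·k = 6.711 × 0.03597 = 0.24139 m

0.2414 m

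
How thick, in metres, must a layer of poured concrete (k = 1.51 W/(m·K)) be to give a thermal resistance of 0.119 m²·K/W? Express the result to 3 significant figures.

0.180 m

L = R·k = 0.119 × 1.51 = 0.1797 m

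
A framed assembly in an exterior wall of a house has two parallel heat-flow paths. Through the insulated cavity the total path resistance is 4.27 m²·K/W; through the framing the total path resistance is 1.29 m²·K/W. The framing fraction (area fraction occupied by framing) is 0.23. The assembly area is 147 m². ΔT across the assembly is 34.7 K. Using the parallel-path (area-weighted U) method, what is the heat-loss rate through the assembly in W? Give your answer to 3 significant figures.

U_eff = 0.77/4.27 + 0.23/1.29 = 0.1803 + 0.1783 = 0.3586
R_eff = 1/U_eff = 2.788 m²·K/W
Q = 147 × 34.7 / 2.788 = 1829 W

1830 W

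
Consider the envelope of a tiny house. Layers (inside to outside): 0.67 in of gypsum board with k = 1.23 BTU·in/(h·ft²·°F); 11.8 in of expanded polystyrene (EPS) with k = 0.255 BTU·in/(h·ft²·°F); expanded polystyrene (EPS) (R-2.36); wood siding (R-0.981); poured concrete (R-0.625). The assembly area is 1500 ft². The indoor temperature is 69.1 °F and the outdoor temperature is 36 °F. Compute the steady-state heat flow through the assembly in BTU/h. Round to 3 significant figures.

978 BTU/h

0.67/1.23 = 0.5447
11.8/0.255 = 46.27
R_total = 0.5447 + 46.27 + 2.36 + 0.981 + 0.625 = 50.79 ft²·°F·h/BTU
Q = A·ΔT/R = 1500 × (69.1 − 36) / 50.79 = 977.6 BTU/h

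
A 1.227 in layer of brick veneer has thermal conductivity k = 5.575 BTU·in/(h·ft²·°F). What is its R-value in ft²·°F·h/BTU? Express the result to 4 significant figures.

R = L/k = 1.227/5.575 = 0.22009 ft²·°F·h/BTU

0.2201 ft²·°F·h/BTU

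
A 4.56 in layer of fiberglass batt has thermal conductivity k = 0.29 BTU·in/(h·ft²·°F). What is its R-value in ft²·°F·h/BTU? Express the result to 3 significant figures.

15.7 ft²·°F·h/BTU

R = L/k = 4.56/0.29 = 15.72 ft²·°F·h/BTU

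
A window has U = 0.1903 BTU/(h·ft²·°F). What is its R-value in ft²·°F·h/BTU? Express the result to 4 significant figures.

R = 1/U = 1/0.1903 = 5.2549

5.255 ft²·°F·h/BTU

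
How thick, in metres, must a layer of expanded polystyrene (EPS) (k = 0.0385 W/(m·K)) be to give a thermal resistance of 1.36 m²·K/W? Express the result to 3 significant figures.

L = R·k = 1.36 × 0.0385 = 0.05236 m

0.0524 m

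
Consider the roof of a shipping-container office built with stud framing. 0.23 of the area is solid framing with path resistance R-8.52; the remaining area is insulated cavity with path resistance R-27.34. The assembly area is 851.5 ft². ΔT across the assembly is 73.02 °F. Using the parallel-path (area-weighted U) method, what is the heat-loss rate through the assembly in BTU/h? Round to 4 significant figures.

3430 BTU/h

U_eff = 0.77/27.34 + 0.23/8.52 = 0.028164 + 0.026995 = 0.055159
R_eff = 1/U_eff = 18.129 ft²·°F·h/BTU
Q = 851.5 × 73.02 / 18.129 = 3429.6 BTU/h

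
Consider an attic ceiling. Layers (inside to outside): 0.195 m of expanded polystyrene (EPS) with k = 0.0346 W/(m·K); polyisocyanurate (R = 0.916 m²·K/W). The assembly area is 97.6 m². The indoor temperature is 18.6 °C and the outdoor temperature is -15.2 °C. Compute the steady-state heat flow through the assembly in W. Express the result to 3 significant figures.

0.195/0.0346 = 5.636
R_total = 5.636 + 0.916 = 6.552 m²·K/W
Q = A·ΔT/R = 97.6 × (18.6 − (-15.2)) / 6.552 = 503.5 W

504 W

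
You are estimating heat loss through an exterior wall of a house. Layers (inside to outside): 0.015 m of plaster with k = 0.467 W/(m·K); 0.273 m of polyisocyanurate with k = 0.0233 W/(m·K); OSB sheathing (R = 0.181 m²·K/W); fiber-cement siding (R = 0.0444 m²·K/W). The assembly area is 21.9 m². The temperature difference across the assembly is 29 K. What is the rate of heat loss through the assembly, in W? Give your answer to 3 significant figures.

0.015/0.467 = 0.03212
0.273/0.0233 = 11.72
R_total = 0.03212 + 11.72 + 0.181 + 0.0444 = 11.97 m²·K/W
Q = A·ΔT/R = 21.9 × 29 / 11.97 = 53.04 W

53.0 W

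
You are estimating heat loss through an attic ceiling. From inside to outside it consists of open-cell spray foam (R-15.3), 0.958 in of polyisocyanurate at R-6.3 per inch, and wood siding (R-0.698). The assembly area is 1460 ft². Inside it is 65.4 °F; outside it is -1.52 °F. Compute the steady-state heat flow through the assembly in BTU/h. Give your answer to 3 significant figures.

4430 BTU/h

0.958 × 6.3 = 6.035
R_total = 15.3 + 6.035 + 0.698 = 22.03 ft²·°F·h/BTU
Q = A·ΔT/R = 1460 × (65.4 − (-1.52)) / 22.03 = 4434 BTU/h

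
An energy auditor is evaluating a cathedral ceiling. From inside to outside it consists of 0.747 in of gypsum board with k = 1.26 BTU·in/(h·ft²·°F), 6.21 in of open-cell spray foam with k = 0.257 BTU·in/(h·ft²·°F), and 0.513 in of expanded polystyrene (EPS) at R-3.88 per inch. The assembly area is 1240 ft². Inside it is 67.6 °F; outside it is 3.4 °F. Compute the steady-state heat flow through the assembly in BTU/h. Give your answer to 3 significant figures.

0.747/1.26 = 0.5929
6.21/0.257 = 24.16
0.513 × 3.88 = 1.99
R_total = 0.5929 + 24.16 + 1.99 = 26.75 ft²·°F·h/BTU
Q = A·ΔT/R = 1240 × (67.6 − 3.4) / 26.75 = 2976 BTU/h

2980 BTU/h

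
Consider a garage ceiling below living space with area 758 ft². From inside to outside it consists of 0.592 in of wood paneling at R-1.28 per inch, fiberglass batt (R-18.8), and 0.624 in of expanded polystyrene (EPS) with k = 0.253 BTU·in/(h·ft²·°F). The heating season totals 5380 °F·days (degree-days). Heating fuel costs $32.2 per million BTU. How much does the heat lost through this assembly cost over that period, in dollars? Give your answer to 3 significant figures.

0.592 × 1.28 = 0.7578
0.624/0.253 = 2.466
R_total = 0.7578 + 18.8 + 2.466 = 22.02 ft²·°F·h/BTU
E = A × HDD × 24 / R = 758 × 5380 × 24 / 22.02 = 4444000 BTU
Cost = 4444000/10⁶ × 32.2 = $143.1

143 dollars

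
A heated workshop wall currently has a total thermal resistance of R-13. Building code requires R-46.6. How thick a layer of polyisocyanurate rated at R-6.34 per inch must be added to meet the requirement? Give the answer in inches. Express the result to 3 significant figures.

5.30 in

ΔR = 46.6 − 13 = 33.6 ft²·°F·h/BTU
L = ΔR / (R/in) = 33.6/6.34 = 5.3 in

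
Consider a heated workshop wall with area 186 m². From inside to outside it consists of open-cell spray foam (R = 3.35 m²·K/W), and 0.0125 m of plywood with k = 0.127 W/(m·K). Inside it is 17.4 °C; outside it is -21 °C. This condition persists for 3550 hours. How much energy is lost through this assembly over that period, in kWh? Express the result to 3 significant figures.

7350 kWh

0.0125/0.127 = 0.09843
R_total = 3.35 + 0.09843 = 3.448 m²·K/W
Q = 186 × (17.4 − (-21)) / 3.448 = 2071 W
E = 2071 W × 3550 h / 1000 = 7353 kWh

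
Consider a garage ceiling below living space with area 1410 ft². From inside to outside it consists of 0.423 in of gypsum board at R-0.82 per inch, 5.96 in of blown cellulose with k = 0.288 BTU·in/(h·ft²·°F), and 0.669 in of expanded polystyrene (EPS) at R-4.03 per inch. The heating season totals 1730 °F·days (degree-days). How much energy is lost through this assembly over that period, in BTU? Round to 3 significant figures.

0.423 × 0.82 = 0.3469
5.96/0.288 = 20.69
0.669 × 4.03 = 2.696
R_total = 0.3469 + 20.69 + 2.696 = 23.74 ft²·°F·h/BTU
E = A × HDD × 24 / R = 1410 × 1730 × 24 / 23.74 = 2466000 BTU

2470000 BTU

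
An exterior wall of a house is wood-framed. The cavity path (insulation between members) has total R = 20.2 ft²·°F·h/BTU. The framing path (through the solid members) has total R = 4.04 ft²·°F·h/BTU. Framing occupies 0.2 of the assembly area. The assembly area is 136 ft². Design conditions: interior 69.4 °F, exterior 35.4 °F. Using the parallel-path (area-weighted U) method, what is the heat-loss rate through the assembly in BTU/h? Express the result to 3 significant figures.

U_eff = 0.8/20.2 + 0.2/4.04 = 0.0396 + 0.0495 = 0.08911
R_eff = 1/U_eff = 11.22 ft²·°F·h/BTU
Q = 136 × (69.4 − 35.4) / 11.22 = 412 BTU/h

412 BTU/h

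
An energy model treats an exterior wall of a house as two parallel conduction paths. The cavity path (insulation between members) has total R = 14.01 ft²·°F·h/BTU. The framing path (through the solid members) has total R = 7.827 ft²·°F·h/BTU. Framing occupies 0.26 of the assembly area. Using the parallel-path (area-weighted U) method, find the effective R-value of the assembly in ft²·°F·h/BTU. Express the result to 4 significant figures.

11.62 ft²·°F·h/BTU

U_eff = 0.74/14.01 + 0.26/7.827 = 0.052819 + 0.033218 = 0.086038
R_eff = 1/U_eff = 11.623 ft²·°F·h/BTU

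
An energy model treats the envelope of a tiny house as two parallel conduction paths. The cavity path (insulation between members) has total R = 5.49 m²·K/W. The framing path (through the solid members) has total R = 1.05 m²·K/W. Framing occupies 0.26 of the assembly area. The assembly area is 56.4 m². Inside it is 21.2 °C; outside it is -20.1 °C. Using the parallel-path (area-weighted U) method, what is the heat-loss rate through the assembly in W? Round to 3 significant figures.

U_eff = 0.74/5.49 + 0.26/1.05 = 0.1348 + 0.2476 = 0.3824
R_eff = 1/U_eff = 2.615 m²·K/W
Q = 56.4 × (21.2 − (-20.1)) / 2.615 = 890.8 W

891 W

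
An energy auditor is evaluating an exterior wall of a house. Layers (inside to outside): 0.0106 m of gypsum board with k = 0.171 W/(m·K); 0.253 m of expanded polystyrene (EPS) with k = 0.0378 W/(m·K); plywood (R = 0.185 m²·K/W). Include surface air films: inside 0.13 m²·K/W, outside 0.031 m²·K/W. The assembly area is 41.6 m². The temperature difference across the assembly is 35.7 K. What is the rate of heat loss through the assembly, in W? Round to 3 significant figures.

209 W

0.0106/0.171 = 0.06199
0.253/0.0378 = 6.693
R_total = 0.13 + 0.06199 + 6.693 + 0.185 + 0.031 = 7.101 m²·K/W
Q = A·ΔT/R = 41.6 × 35.7 / 7.101 = 209.1 W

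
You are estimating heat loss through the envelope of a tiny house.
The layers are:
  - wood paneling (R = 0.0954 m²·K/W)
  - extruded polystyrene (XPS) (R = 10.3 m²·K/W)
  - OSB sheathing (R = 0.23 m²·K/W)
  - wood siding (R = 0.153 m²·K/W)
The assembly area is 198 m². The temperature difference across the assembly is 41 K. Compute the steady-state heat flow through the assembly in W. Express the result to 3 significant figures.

753 W

R_total = 0.0954 + 10.3 + 0.23 + 0.153 = 10.78 m²·K/W
Q = A·ΔT/R = 198 × 41 / 10.78 = 753.2 W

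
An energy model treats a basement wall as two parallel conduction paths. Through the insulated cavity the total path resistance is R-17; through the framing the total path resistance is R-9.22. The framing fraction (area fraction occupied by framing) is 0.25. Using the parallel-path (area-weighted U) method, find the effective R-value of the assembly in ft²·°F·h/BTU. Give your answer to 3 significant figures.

U_eff = 0.75/17 + 0.25/9.22 = 0.04412 + 0.02711 = 0.07123
R_eff = 1/U_eff = 14.04 ft²·°F·h/BTU

14.0 ft²·°F·h/BTU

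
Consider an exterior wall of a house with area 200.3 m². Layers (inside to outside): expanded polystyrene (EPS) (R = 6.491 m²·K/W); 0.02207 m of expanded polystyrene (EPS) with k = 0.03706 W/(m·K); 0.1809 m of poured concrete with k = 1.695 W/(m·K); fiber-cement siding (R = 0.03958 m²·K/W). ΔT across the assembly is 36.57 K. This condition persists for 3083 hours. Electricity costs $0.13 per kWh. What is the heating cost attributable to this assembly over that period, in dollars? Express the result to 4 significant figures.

0.02207/0.03706 = 0.59552
0.1809/1.695 = 0.10673
R_total = 6.491 + 0.59552 + 0.10673 + 0.03958 = 7.2328 m²·K/W
Q = 200.3 × 36.57 / 7.2328 = 1012.7 W
E = 1012.7 W × 3083 h / 1000 = 3122.3 kWh
Cost = 3122.3 × 0.13 = $405.9

405.9 dollars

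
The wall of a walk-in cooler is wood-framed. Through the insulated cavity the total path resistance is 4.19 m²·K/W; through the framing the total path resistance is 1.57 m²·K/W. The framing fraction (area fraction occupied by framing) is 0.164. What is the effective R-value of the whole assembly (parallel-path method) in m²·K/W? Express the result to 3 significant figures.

3.29 m²·K/W

U_eff = 0.836/4.19 + 0.164/1.57 = 0.1995 + 0.1045 = 0.304
R_eff = 1/U_eff = 3.29 m²·K/W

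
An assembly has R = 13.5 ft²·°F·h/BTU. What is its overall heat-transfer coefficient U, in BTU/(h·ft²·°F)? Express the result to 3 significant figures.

0.0741 BTU/(h·ft²·°F)

U = 1/R = 1/13.5 = 0.07407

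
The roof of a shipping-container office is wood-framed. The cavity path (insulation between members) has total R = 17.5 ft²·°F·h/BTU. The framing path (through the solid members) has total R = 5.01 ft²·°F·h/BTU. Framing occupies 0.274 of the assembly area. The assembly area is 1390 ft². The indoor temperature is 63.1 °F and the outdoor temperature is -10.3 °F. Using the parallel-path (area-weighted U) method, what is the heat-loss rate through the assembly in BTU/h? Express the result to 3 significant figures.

U_eff = 0.726/17.5 + 0.274/5.01 = 0.04149 + 0.05469 = 0.09618
R_eff = 1/U_eff = 10.4 ft²·°F·h/BTU
Q = 1390 × (63.1 − (-10.3)) / 10.4 = 9812 BTU/h

9810 BTU/h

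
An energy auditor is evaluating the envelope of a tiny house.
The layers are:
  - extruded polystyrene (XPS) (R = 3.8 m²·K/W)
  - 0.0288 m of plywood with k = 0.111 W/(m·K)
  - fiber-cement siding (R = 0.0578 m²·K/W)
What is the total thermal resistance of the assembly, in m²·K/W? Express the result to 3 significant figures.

0.0288/0.111 = 0.2595
R_total = 3.8 + 0.2595 + 0.0578 = 4.117 m²·K/W

4.12 m²·K/W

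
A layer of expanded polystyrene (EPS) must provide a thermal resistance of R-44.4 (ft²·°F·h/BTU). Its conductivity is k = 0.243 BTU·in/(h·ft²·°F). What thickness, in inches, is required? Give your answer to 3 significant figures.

L = R × k = 44.4 × 0.243 = 10.79 in

10.8 in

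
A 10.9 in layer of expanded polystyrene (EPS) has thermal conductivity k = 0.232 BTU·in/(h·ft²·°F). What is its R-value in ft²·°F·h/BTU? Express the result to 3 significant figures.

R = L/k = 10.9/0.232 = 46.98 ft²·°F·h/BTU

47.0 ft²·°F·h/BTU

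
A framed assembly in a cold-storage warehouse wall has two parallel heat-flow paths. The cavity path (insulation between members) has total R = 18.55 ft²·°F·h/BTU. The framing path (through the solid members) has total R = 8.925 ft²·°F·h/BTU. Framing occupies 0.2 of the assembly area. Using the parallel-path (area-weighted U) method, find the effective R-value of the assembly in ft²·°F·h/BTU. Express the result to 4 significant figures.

U_eff = 0.8/18.55 + 0.2/8.925 = 0.043127 + 0.022409 = 0.065536
R_eff = 1/U_eff = 15.259 ft²·°F·h/BTU

15.26 ft²·°F·h/BTU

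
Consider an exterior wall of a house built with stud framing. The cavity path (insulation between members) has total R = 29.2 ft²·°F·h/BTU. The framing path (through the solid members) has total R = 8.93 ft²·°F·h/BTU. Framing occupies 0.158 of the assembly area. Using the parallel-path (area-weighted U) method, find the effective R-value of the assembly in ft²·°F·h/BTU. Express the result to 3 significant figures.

21.5 ft²·°F·h/BTU

U_eff = 0.842/29.2 + 0.158/8.93 = 0.02884 + 0.01769 = 0.04653
R_eff = 1/U_eff = 21.49 ft²·°F·h/BTU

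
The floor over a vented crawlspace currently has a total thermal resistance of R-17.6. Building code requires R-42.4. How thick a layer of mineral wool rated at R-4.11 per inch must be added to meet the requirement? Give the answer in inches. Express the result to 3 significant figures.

6.03 in

ΔR = 42.4 − 17.6 = 24.8 ft²·°F·h/BTU
L = ΔR / (R/in) = 24.8/4.11 = 6.034 in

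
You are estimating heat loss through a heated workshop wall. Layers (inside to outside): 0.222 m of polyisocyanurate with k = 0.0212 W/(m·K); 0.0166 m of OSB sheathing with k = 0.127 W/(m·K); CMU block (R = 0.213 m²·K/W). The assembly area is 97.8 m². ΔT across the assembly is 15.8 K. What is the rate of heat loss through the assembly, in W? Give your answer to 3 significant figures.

0.222/0.0212 = 10.47
0.0166/0.127 = 0.1307
R_total = 10.47 + 0.1307 + 0.213 = 10.82 m²·K/W
Q = A·ΔT/R = 97.8 × 15.8 / 10.82 = 142.9 W

143 W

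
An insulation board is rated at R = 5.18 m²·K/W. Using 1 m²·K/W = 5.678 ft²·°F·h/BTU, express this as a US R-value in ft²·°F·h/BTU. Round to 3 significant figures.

R_US = 5.18 × 5.678 = 29.41

29.4 ft²·°F·h/BTU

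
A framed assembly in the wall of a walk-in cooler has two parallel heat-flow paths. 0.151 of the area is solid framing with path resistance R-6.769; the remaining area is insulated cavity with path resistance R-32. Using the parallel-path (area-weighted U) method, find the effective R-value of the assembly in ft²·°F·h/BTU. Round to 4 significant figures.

U_eff = 0.849/32 + 0.151/6.769 = 0.026531 + 0.022308 = 0.048839
R_eff = 1/U_eff = 20.476 ft²·°F·h/BTU

20.48 ft²·°F·h/BTU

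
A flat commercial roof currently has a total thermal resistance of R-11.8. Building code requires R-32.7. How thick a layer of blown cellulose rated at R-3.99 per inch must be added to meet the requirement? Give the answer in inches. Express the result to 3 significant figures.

5.24 in

ΔR = 32.7 − 11.8 = 20.9 ft²·°F·h/BTU
L = ΔR / (R/in) = 20.9/3.99 = 5.238 in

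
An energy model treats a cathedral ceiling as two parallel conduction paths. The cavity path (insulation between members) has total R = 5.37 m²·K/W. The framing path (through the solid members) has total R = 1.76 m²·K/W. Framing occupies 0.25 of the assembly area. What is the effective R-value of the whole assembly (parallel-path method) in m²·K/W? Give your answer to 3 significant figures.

3.55 m²·K/W

U_eff = 0.75/5.37 + 0.25/1.76 = 0.1397 + 0.142 = 0.2817
R_eff = 1/U_eff = 3.55 m²·K/W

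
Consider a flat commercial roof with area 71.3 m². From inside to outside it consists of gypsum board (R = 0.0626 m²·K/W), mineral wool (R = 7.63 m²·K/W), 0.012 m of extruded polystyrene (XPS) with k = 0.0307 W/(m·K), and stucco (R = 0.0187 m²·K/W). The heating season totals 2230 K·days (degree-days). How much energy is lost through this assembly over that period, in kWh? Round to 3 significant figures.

471 kWh

0.012/0.0307 = 0.3909
R_total = 0.0626 + 7.63 + 0.3909 + 0.0187 = 8.102 m²·K/W
E = A × HDD × 24 / R / 1000 = 71.3 × 2230 × 24 / 8.102 / 1000 = 471 kWh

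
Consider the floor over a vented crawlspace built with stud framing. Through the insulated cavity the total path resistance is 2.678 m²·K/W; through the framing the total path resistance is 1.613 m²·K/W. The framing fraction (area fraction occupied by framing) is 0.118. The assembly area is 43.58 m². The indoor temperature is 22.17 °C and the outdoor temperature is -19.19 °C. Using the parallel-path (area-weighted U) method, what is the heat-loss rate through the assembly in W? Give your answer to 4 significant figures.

725.5 W

U_eff = 0.882/2.678 + 0.118/1.613 = 0.32935 + 0.073156 = 0.40251
R_eff = 1/U_eff = 2.4844 m²·K/W
Q = 43.58 × (22.17 − (-19.19)) / 2.4844 = 725.5 W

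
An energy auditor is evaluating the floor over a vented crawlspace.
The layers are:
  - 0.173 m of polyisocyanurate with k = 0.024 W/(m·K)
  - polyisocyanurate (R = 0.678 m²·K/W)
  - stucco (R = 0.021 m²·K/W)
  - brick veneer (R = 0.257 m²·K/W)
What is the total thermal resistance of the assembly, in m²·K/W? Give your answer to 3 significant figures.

0.173/0.024 = 7.208
R_total = 7.208 + 0.678 + 0.021 + 0.257 = 8.164 m²·K/W

8.16 m²·K/W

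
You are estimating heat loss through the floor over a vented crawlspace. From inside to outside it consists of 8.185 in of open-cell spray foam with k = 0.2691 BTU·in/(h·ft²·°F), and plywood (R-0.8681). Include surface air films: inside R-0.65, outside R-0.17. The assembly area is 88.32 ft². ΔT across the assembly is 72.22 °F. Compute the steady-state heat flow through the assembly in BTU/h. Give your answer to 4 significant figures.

198.7 BTU/h

8.185/0.2691 = 30.416
R_total = 0.65 + 30.416 + 0.8681 + 0.17 = 32.104 ft²·°F·h/BTU
Q = A·ΔT/R = 88.32 × 72.22 / 32.104 = 198.68 BTU/h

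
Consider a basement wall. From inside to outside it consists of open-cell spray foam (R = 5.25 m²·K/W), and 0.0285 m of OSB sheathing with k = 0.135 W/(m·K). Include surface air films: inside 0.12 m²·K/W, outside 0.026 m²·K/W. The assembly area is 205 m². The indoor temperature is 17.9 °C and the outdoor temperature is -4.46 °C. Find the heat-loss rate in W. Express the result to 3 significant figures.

0.0285/0.135 = 0.2111
R_total = 0.12 + 5.25 + 0.2111 + 0.026 = 5.607 m²·K/W
Q = A·ΔT/R = 205 × (17.9 − (-4.46)) / 5.607 = 817.5 W

817 W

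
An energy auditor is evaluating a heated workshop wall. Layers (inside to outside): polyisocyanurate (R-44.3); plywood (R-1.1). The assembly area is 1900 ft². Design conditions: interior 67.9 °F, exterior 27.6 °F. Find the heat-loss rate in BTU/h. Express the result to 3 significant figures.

R_total = 44.3 + 1.1 = 45.4 ft²·°F·h/BTU
Q = A·ΔT/R = 1900 × (67.9 − 27.6) / 45.4 = 1687 BTU/h

1690 BTU/h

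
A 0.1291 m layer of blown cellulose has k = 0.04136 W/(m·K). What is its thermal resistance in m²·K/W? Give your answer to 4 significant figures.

3.121 m²·K/W

R = L/k = 0.1291/0.04136 = 3.1214 m²·K/W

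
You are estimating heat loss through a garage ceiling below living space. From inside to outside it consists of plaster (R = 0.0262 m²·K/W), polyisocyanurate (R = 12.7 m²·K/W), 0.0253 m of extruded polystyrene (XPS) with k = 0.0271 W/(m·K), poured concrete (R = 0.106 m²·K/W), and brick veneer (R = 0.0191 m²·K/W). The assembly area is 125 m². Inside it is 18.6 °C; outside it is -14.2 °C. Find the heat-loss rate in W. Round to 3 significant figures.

297 W

0.0253/0.0271 = 0.9336
R_total = 0.0262 + 12.7 + 0.9336 + 0.106 + 0.0191 = 13.78 m²·K/W
Q = A·ΔT/R = 125 × (18.6 − (-14.2)) / 13.78 = 297.4 W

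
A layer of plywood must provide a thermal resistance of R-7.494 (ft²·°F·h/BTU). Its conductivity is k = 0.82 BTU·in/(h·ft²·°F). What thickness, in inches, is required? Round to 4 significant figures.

6.145 in

L = R × k = 7.494 × 0.82 = 6.1451 in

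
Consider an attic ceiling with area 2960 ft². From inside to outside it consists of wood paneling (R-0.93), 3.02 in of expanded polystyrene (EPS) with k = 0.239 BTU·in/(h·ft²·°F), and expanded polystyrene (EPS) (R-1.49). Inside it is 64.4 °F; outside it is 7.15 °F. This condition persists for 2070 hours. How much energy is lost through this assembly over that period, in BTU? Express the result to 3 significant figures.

23300000 BTU

3.02/0.239 = 12.64
R_total = 0.93 + 12.64 + 1.49 = 15.06 ft²·°F·h/BTU
Q = 2960 × (64.4 − 7.15) / 15.06 = 11260 BTU/h
E = 11260 × 2070 = 23300000 BTU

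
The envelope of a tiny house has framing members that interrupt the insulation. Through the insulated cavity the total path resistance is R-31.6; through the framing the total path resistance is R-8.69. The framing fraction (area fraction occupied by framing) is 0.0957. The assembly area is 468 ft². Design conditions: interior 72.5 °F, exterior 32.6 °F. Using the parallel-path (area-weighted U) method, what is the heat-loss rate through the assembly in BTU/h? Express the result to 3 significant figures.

U_eff = 0.9043/31.6 + 0.0957/8.69 = 0.02862 + 0.01101 = 0.03963
R_eff = 1/U_eff = 25.23 ft²·°F·h/BTU
Q = 468 × (72.5 − 32.6) / 25.23 = 740 BTU/h

740 BTU/h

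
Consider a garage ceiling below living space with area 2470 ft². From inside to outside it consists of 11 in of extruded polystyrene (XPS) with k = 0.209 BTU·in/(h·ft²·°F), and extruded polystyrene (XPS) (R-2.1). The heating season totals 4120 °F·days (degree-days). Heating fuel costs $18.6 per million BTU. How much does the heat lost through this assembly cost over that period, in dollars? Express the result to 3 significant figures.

11/0.209 = 52.63
R_total = 52.63 + 2.1 = 54.73 ft²·°F·h/BTU
E = A × HDD × 24 / R = 2470 × 4120 × 24 / 54.73 = 4462000 BTU
Cost = 4462000/10⁶ × 18.6 = $83

83.0 dollars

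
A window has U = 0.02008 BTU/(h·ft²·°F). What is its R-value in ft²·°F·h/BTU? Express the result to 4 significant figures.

49.80 ft²·°F·h/BTU

R = 1/U = 1/0.02008 = 49.801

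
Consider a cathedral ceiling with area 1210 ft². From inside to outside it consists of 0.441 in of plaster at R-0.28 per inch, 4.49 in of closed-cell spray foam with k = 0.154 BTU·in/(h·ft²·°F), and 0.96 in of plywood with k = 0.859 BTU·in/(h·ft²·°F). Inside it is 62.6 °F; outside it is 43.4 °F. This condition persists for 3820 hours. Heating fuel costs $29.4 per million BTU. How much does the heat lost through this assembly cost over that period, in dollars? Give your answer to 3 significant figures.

85.8 dollars

0.441 × 0.28 = 0.1235
4.49/0.154 = 29.16
0.96/0.859 = 1.118
R_total = 0.1235 + 29.16 + 1.118 = 30.4 ft²·°F·h/BTU
Q = 1210 × (62.6 − 43.4) / 30.4 = 764.3 BTU/h
E = 764.3 × 3820 = 2920000 BTU
Cost = 2920000/10⁶ × 29.4 = $85.84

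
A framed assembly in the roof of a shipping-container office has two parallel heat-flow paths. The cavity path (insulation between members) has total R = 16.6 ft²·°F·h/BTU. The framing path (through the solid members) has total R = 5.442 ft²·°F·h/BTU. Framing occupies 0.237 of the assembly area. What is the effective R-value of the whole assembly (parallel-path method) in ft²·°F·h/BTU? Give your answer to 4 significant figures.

U_eff = 0.763/16.6 + 0.237/5.442 = 0.045964 + 0.04355 = 0.089514
R_eff = 1/U_eff = 11.171 ft²·°F·h/BTU

11.17 ft²·°F·h/BTU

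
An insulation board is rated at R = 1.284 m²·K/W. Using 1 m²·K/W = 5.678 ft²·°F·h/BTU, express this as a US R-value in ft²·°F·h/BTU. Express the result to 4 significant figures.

R_US = 1.284 × 5.678 = 7.2906

7.291 ft²·°F·h/BTU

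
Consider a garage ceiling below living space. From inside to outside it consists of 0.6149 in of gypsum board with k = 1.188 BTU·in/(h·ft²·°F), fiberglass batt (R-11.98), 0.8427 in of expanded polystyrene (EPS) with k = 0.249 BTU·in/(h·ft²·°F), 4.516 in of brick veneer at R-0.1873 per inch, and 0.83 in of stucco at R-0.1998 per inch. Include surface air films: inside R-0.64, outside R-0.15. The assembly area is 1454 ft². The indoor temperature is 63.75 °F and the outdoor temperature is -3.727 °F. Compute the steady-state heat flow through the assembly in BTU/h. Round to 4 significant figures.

5548 BTU/h

0.6149/1.188 = 0.51759
0.8427/0.249 = 3.3843
4.516 × 0.1873 = 0.84585
0.83 × 0.1998 = 0.16583
R_total = 0.64 + 0.51759 + 11.98 + 3.3843 + 0.84585 + 0.16583 + 0.15 = 17.684 ft²·°F·h/BTU
Q = A·ΔT/R = 1454 × (63.75 − (-3.727)) / 17.684 = 5548.2 BTU/h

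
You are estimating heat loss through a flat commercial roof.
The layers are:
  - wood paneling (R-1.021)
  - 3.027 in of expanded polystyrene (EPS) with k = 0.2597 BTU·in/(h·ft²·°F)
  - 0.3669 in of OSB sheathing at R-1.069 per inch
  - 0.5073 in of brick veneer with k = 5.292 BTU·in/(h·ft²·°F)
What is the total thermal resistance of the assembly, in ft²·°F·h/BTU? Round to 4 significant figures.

13.16 ft²·°F·h/BTU

3.027/0.2597 = 11.656
0.3669 × 1.069 = 0.39222
0.5073/5.292 = 0.095862
R_total = 1.021 + 11.656 + 0.39222 + 0.095862 = 13.165 ft²·°F·h/BTU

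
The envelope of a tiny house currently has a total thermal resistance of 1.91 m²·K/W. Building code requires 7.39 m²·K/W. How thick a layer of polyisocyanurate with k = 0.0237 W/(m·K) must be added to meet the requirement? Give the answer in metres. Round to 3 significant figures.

0.130 m

ΔR = 7.39 − 1.91 = 5.48 m²·K/W
L = ΔR × k = 5.48 × 0.0237 = 0.1299 m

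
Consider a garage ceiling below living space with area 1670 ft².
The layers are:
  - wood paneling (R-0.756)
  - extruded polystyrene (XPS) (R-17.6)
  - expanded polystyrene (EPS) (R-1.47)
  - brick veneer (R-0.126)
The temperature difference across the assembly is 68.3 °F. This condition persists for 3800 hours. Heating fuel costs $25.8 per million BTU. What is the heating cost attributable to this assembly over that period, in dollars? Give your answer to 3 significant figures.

R_total = 0.756 + 17.6 + 1.47 + 0.126 = 19.95 ft²·°F·h/BTU
Q = 1670 × 68.3 / 19.95 = 5717 BTU/h
E = 5717 × 3800 = 21720000 BTU
Cost = 21720000/10⁶ × 25.8 = $560.5

560 dollars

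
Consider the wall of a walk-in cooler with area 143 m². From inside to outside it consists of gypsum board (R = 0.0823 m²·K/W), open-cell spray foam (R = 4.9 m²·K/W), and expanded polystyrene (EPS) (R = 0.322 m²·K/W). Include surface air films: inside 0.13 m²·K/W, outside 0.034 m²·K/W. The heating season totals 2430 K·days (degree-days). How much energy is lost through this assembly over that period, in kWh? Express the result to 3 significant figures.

R_total = 0.13 + 0.0823 + 4.9 + 0.322 + 0.034 = 5.468 m²·K/W
E = A × HDD × 24 / R / 1000 = 143 × 2430 × 24 / 5.468 / 1000 = 1525 kWh

1530 kWh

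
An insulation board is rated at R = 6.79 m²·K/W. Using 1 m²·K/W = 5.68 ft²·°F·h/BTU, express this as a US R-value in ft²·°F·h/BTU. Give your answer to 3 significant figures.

R_US = 6.79 × 5.68 = 38.57

38.6 ft²·°F·h/BTU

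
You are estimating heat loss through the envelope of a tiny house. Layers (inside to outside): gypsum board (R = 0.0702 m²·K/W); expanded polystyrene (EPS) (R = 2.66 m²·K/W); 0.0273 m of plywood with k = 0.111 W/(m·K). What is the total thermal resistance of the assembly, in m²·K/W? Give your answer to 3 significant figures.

0.0273/0.111 = 0.2459
R_total = 0.0702 + 2.66 + 0.2459 = 2.976 m²·K/W

2.98 m²·K/W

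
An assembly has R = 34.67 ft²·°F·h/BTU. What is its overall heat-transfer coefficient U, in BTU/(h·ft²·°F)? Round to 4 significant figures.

0.02884 BTU/(h·ft²·°F)

U = 1/R = 1/34.67 = 0.028843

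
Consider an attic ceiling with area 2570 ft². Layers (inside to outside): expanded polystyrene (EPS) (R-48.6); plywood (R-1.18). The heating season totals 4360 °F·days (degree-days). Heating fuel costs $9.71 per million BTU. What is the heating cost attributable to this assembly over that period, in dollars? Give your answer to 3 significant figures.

52.5 dollars

R_total = 48.6 + 1.18 = 49.78 ft²·°F·h/BTU
E = A × HDD × 24 / R = 2570 × 4360 × 24 / 49.78 = 5402000 BTU
Cost = 5402000/10⁶ × 9.71 = $52.46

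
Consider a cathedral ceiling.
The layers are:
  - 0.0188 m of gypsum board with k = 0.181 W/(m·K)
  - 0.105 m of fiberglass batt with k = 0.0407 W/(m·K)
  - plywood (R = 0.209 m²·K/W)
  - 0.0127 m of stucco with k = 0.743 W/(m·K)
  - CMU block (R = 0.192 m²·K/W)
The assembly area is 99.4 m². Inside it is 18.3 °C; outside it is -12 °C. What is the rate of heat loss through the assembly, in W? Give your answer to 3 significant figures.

0.0188/0.181 = 0.1039
0.105/0.0407 = 2.58
0.0127/0.743 = 0.01709
R_total = 0.1039 + 2.58 + 0.209 + 0.01709 + 0.192 = 3.102 m²·K/W
Q = A·ΔT/R = 99.4 × (18.3 − (-12)) / 3.102 = 971 W

971 W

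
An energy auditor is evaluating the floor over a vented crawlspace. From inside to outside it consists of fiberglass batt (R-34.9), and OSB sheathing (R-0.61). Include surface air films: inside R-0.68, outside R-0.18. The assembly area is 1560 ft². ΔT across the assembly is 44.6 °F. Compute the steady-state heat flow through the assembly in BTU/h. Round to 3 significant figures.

R_total = 0.68 + 34.9 + 0.61 + 0.18 = 36.37 ft²·°F·h/BTU
Q = A·ΔT/R = 1560 × 44.6 / 36.37 = 1913 BTU/h

1910 BTU/h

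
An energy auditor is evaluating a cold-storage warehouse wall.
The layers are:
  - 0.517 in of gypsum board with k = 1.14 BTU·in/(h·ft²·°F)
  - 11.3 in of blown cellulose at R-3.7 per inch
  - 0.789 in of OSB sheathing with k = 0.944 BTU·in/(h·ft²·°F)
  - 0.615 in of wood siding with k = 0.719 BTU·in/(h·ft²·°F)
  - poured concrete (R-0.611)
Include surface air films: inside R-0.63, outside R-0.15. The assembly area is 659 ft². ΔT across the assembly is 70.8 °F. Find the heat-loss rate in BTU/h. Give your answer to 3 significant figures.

1030 BTU/h

0.517/1.14 = 0.4535
11.3 × 3.7 = 41.81
0.789/0.944 = 0.8358
0.615/0.719 = 0.8554
R_total = 0.63 + 0.4535 + 41.81 + 0.8358 + 0.8554 + 0.611 + 0.15 = 45.35 ft²·°F·h/BTU
Q = A·ΔT/R = 659 × 70.8 / 45.35 = 1029 BTU/h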